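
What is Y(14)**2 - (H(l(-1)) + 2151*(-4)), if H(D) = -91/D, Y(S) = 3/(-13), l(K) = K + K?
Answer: 2892791/338 ≈ 8558.5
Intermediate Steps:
l(K) = 2*K
Y(S) = -3/13 (Y(S) = 3*(-1/13) = -3/13)
Y(14)**2 - (H(l(-1)) + 2151*(-4)) = (-3/13)**2 - (-91/(2*(-1)) + 2151*(-4)) = 9/169 - (-91/(-2) - 8604) = 9/169 - (-91*(-1/2) - 8604) = 9/169 - (91/2 - 8604) = 9/169 - 1*(-17117/2) = 9/169 + 17117/2 = 2892791/338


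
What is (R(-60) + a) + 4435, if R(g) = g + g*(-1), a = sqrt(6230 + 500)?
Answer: 4435 + sqrt(6730) ≈ 4517.0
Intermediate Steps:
a = sqrt(6730) ≈ 82.037
R(g) = 0 (R(g) = g - g = 0)
(R(-60) + a) + 4435 = (0 + sqrt(6730)) + 4435 = sqrt(6730) + 4435 = 4435 + sqrt(6730)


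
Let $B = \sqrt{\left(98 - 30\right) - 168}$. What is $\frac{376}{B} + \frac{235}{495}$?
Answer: $\frac{47}{99} - \frac{188 i}{5} \approx 0.47475 - 37.6 i$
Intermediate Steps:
$B = 10 i$ ($B = \sqrt{68 - 168} = \sqrt{-100} = 10 i \approx 10.0 i$)
$\frac{376}{B} + \frac{235}{495} = \frac{376}{10 i} + \frac{235}{495} = 376 \left(- \frac{i}{10}\right) + 235 \cdot \frac{1}{495} = - \frac{188 i}{5} + \frac{47}{99} = \frac{47}{99} - \frac{188 i}{5}$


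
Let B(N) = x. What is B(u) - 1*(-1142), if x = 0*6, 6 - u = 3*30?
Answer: 1142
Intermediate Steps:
u = -84 (u = 6 - 3*30 = 6 - 1*90 = 6 - 90 = -84)
x = 0
B(N) = 0
B(u) - 1*(-1142) = 0 - 1*(-1142) = 0 + 1142 = 1142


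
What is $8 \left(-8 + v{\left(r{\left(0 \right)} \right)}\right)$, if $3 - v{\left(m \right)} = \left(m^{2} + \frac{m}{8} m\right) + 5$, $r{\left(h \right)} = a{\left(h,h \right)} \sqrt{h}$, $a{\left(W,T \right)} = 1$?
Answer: $-80$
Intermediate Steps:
$r{\left(h \right)} = \sqrt{h}$ ($r{\left(h \right)} = 1 \sqrt{h} = \sqrt{h}$)
$v{\left(m \right)} = -2 - \frac{9 m^{2}}{8}$ ($v{\left(m \right)} = 3 - \left(\left(m^{2} + \frac{m}{8} m\right) + 5\right) = 3 - \left(\left(m^{2} + \frac{m^{2}}{8}\right) + 5\right) = 3 - \left(\frac{9 m^{2}}{8} + 5\right) = 3 - \left(5 + \frac{9 m^{2}}{8}\right) = -2 - \frac{9 m^{2}}{8}$)
$8 \left(-8 + v{\left(r{\left(0 \right)} \right)}\right) = 8 \left(-8 - \left(2 + \frac{9 \left(\sqrt{0}\right)^{2}}{8}\right)\right) = 8 \left(-8 - \left(2 + \frac{9 \cdot 0^{2}}{8}\right)\right) = 8 \left(-8 - 2\right) = 8 \left(-10\right) = -80$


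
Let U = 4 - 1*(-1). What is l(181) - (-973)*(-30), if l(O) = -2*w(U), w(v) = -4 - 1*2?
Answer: -29178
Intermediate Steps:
U = 5 (U = 4 + 1 = 5)
w(v) = -6 (w(v) = -4 - 2 = -6)
l(O) = 12 (l(O) = -2*(-6) = 12)
l(181) - (-973)*(-30) = 12 - (-973)*(-30) = 12 - 1*29190 = 12 - 29190 = -29178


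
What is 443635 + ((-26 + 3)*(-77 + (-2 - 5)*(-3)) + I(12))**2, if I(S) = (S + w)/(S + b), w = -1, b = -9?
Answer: 19008340/9 ≈ 2.1120e+6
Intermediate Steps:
I(S) = (-1 + S)/(-9 + S) (I(S) = (S - 1)/(S - 9) = (-1 + S)/(-9 + S))
443635 + ((-26 + 3)*(-77 + (-2 - 5)*(-3)) + I(12))**2 = 443635 + ((-26 + 3)*(-77 + (-2 - 5)*(-3)) + (-1 + 12)/(-9 + 12))**2 = 443635 + (-23*(-77 - 7*(-3)) + 11/3)**2 = 443635 + (-23*(-77 + 21) + (1/3)*11)**2 = 443635 + (-23*(-56) + 11/3)**2 = 443635 + (1288 + 11/3)**2 = 443635 + (3875/3)**2 = 443635 + 15015625/9 = 19008340/9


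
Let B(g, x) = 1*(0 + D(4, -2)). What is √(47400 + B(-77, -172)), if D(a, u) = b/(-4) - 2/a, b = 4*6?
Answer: √189574/2 ≈ 217.70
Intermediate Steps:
b = 24
D(a, u) = -6 - 2/a (D(a, u) = 24/(-4) - 2/a = 24*(-¼) - 2/a = -6 - 2/a)
B(g, x) = -13/2 (B(g, x) = 1*(0 + (-6 - 2/4)) = 1*(0 + (-6 - 2*¼)) = 1*(0 + (-6 - ½)) = 1*(0 - 13/2) = 1*(-13/2) = -13/2)
√(47400 + B(-77, -172)) = √(47400 - 13/2) = √(94787/2) = √189574/2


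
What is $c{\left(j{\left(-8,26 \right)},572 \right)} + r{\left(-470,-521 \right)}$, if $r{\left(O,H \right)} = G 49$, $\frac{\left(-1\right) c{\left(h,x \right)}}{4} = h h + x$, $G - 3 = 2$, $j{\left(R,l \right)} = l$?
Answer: $-4747$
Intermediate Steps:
$G = 5$ ($G = 3 + 2 = 5$)
$c{\left(h,x \right)} = - 4 x - 4 h^{2}$ ($c{\left(h,x \right)} = - 4 \left(h h + x\right) = - 4 \left(h^{2} + x\right) = - 4 \left(x + h^{2}\right) = - 4 x - 4 h^{2}$)
$r{\left(O,H \right)} = 245$ ($r{\left(O,H \right)} = 5 \cdot 49 = 245$)
$c{\left(j{\left(-8,26 \right)},572 \right)} + r{\left(-470,-521 \right)} = \left(\left(-4\right) 572 - 4 \cdot 26^{2}\right) + 245 = \left(-2288 - 2704\right) + 245 = -4992 + 245 = -4747$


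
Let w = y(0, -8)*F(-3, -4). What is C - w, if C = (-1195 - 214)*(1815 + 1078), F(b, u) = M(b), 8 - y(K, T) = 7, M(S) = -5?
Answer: -4076232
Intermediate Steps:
y(K, T) = 1 (y(K, T) = 8 - 1*7 = 8 - 7 = 1)
F(b, u) = -5
w = -5 (w = 1*(-5) = -5)
C = -4076237 (C = -1409*2893 = -4076237)
C - w = -4076237 - 1*(-5) = -4076237 + 5 = -4076232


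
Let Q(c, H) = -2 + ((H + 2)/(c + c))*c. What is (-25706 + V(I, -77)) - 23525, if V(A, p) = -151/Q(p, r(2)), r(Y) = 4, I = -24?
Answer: -49382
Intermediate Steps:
Q(c, H) = -1 + H/2 (Q(c, H) = -2 + ((2 + H)/((2*c)))*c = -2 + ((2 + H)*(1/(2*c)))*c = -2 + ((2 + H)/(2*c))*c = -2 + (1 + H/2) = -1 + H/2)
V(A, p) = -151 (V(A, p) = -151/(-1 + (½)*4) = -151/(-1 + 2) = -151/1 = -151*1 = -151)
(-25706 + V(I, -77)) - 23525 = (-25706 - 151) - 23525 = -25857 - 23525 = -49382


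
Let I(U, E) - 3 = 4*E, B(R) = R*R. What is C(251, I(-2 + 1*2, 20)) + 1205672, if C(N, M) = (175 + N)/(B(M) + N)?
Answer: 1434749751/1190 ≈ 1.2057e+6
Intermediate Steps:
B(R) = R**2
I(U, E) = 3 + 4*E
C(N, M) = (175 + N)/(N + M**2) (C(N, M) = (175 + N)/(M**2 + N) = (175 + N)/(N + M**2))
C(251, I(-2 + 1*2, 20)) + 1205672 = (175 + 251)/(251 + (3 + 4*20)**2) + 1205672 = 426/(251 + (3 + 80)**2) + 1205672 = 426/(251 + 83**2) + 1205672 = 426/(251 + 6889) + 1205672 = 426/7140 + 1205672 = (1/7140)*426 + 1205672 = 71/1190 + 1205672 = 1434749751/1190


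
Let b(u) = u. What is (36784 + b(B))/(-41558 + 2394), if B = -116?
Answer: -9167/9791 ≈ -0.93627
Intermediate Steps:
(36784 + b(B))/(-41558 + 2394) = (36784 - 116)/(-41558 + 2394) = 36668/(-39164) = 36668*(-1/39164) = -9167/9791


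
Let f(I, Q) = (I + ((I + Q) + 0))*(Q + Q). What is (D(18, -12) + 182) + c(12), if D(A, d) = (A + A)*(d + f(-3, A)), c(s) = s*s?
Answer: 15446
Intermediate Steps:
c(s) = s²
f(I, Q) = 2*Q*(Q + 2*I) (f(I, Q) = (I + (I + Q))*(2*Q) = (Q + 2*I)*(2*Q) = 2*Q*(Q + 2*I))
D(A, d) = 2*A*(d + 2*A*(-6 + A)) (D(A, d) = (A + A)*(d + 2*A*(A + 2*(-3))) = (2*A)*(d + 2*A*(A - 6)) = (2*A)*(d + 2*A*(-6 + A)) = 2*A*(d + 2*A*(-6 + A)))
(D(18, -12) + 182) + c(12) = (2*18*(-12 + 2*18*(-6 + 18)) + 182) + 12² = (2*18*(-12 + 2*18*12) + 182) + 144 = (2*18*(-12 + 432) + 182) + 144 = (2*18*420 + 182) + 144 = (15120 + 182) + 144 = 15302 + 144 = 15446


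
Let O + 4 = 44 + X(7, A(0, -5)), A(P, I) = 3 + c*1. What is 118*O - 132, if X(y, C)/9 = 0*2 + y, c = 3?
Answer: 12022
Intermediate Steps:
A(P, I) = 6 (A(P, I) = 3 + 3*1 = 3 + 3 = 6)
X(y, C) = 9*y (X(y, C) = 9*(0*2 + y) = 9*(0 + y) = 9*y)
O = 103 (O = -4 + (44 + 9*7) = -4 + (44 + 63) = -4 + 107 = 103)
118*O - 132 = 118*103 - 132 = 12154 - 132 = 12022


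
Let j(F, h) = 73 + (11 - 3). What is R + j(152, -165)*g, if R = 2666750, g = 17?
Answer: 2668127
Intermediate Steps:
j(F, h) = 81 (j(F, h) = 73 + 8 = 81)
R + j(152, -165)*g = 2666750 + 81*17 = 2666750 + 1377 = 2668127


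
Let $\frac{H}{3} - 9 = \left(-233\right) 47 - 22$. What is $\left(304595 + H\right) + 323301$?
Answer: $595004$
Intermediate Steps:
$H = -32892$ ($H = 27 + 3 \left(\left(-233\right) 47 - 22\right) = 27 + 3 \left(-10951 - 22\right) = 27 + 3 \left(-10973\right) = 27 - 32919 = -32892$)
$\left(304595 + H\right) + 323301 = \left(304595 - 32892\right) + 323301 = 271703 + 323301 = 595004$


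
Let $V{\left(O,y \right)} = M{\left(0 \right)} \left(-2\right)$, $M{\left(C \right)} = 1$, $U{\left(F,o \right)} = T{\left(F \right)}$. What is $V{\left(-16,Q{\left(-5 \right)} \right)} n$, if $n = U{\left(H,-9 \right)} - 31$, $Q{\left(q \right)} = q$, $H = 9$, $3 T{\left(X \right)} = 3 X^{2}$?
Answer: $-100$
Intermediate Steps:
$T{\left(X \right)} = X^{2}$ ($T{\left(X \right)} = \frac{3 X^{2}}{3} = X^{2}$)
$U{\left(F,o \right)} = F^{2}$
$V{\left(O,y \right)} = -2$ ($V{\left(O,y \right)} = 1 \left(-2\right) = -2$)
$n = 50$ ($n = 9^{2} - 31 = 81 - 31 = 50$)
$V{\left(-16,Q{\left(-5 \right)} \right)} n = \left(-2\right) 50 = -100$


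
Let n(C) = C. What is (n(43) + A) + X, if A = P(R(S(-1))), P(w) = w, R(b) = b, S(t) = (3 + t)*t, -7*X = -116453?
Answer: 116740/7 ≈ 16677.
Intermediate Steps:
X = 116453/7 (X = -1/7*(-116453) = 116453/7 ≈ 16636.)
S(t) = t*(3 + t)
A = -2 (A = -(3 - 1) = -1*2 = -2)
(n(43) + A) + X = (43 - 2) + 116453/7 = 41 + 116453/7 = 116740/7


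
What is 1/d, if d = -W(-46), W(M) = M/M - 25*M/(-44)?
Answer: 22/553 ≈ 0.039783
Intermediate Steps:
W(M) = 1 + 25*M/44 (W(M) = 1 - 25*M*(-1/44) = 1 + 25*M/44)
d = 553/22 (d = -(1 + (25/44)*(-46)) = -(1 - 575/22) = -1*(-553/22) = 553/22 ≈ 25.136)
1/d = 1/(553/22) = 22/553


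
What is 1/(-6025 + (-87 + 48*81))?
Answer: -1/2224 ≈ -0.00044964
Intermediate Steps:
1/(-6025 + (-87 + 48*81)) = 1/(-6025 + (-87 + 3888)) = 1/(-6025 + 3801) = 1/(-2224) = -1/2224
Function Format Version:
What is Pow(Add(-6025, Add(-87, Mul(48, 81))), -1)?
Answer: Rational(-1, 2224) ≈ -0.00044964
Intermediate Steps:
Pow(Add(-6025, Add(-87, Mul(48, 81))), -1) = Pow(Add(-6025, Add(-87, 3888)), -1) = Pow(Add(-6025, 3801), -1) = Pow(-2224, -1) = Rational(-1, 2224)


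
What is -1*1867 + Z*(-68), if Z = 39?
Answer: -4519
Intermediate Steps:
-1*1867 + Z*(-68) = -1*1867 + 39*(-68) = -1867 - 2652 = -4519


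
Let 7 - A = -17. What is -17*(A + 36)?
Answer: -1020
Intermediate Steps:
A = 24 (A = 7 - 1*(-17) = 7 + 17 = 24)
-17*(A + 36) = -17*(24 + 36) = -17*60 = -1020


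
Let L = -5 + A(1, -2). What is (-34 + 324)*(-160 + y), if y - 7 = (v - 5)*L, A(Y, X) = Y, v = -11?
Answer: -25810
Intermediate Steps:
L = -4 (L = -5 + 1 = -4)
y = 71 (y = 7 + (-11 - 5)*(-4) = 7 - 16*(-4) = 7 + 64 = 71)
(-34 + 324)*(-160 + y) = (-34 + 324)*(-160 + 71) = 290*(-89) = -25810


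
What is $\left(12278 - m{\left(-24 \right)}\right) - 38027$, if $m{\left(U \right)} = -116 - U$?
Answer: $-25657$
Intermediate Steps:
$\left(12278 - m{\left(-24 \right)}\right) - 38027 = \left(12278 - \left(-116 - -24\right)\right) - 38027 = \left(12278 - \left(-116 + 24\right)\right) - 38027 = \left(12278 - -92\right) - 38027 = \left(12278 + 92\right) - 38027 = 12370 - 38027 = -25657$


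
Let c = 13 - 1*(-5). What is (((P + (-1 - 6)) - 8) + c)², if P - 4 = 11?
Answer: 324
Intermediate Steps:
P = 15 (P = 4 + 11 = 15)
c = 18 (c = 13 + 5 = 18)
(((P + (-1 - 6)) - 8) + c)² = (((15 + (-1 - 6)) - 8) + 18)² = (((15 - 7) - 8) + 18)² = ((8 - 8) + 18)² = (0 + 18)² = 18² = 324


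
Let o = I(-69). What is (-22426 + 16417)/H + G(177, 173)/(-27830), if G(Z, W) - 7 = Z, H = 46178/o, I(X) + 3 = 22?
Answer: -6296197/2539790 ≈ -2.4790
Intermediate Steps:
I(X) = 19 (I(X) = -3 + 22 = 19)
o = 19
H = 46178/19 ≈ 2430.4
G(Z, W) = 7 + Z
(-22426 + 16417)/H + G(177, 173)/(-27830) = (-22426 + 16417)/(46178/19) + (7 + 177)/(-27830) = -6009*19/46178 + 184*(-1/27830) = -114171/46178 - 4/605 = -6296197/2539790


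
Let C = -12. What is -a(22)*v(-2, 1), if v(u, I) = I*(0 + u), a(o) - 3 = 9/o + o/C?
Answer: 104/33 ≈ 3.1515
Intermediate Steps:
a(o) = 3 + 9/o - o/12 (a(o) = 3 + (9/o + o/(-12)) = 3 + (9/o + o*(-1/12)) = 3 + (9/o - o/12) = 3 + 9/o - o/12)
v(u, I) = I*u
-a(22)*v(-2, 1) = -(3 + 9/22 - 1/12*22)*1*(-2) = -(3 + 9*(1/22) - 11/6)*(-2) = -(3 + 9/22 - 11/6)*(-2) = -52*(-2)/33 = -1*(-104/33) = 104/33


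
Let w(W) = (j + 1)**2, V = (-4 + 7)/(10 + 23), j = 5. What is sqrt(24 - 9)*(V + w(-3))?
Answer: 397*sqrt(15)/11 ≈ 139.78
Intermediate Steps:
V = 1/11 (V = 3/33 = 3*(1/33) = 1/11 ≈ 0.090909)
w(W) = 36 (w(W) = (5 + 1)**2 = 6**2 = 36)
sqrt(24 - 9)*(V + w(-3)) = sqrt(24 - 9)*(1/11 + 36) = sqrt(15)*(397/11) = 397*sqrt(15)/11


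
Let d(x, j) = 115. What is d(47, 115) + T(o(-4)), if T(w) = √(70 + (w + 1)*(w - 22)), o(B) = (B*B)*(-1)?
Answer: 115 + 8*√10 ≈ 140.30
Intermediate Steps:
o(B) = -B² (o(B) = B²*(-1) = -B²)
T(w) = √(70 + (1 + w)*(-22 + w))
d(47, 115) + T(o(-4)) = 115 + √(48 + (-1*(-4)²)² - (-21)*(-4)²) = 115 + √(48 + (-1*16)² - (-21)*16) = 115 + √(48 + (-16)² - 21*(-16)) = 115 + √(48 + 256 + 336) = 115 + √640 = 115 + 8*√10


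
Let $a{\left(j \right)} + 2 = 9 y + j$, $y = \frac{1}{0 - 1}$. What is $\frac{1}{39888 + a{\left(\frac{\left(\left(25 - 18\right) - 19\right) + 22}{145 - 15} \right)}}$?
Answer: $\frac{13}{518402} \approx 2.5077 \cdot 10^{-5}$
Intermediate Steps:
$y = -1$ ($y = \frac{1}{-1} = -1$)
$a{\left(j \right)} = -11 + j$ ($a{\left(j \right)} = -2 + \left(9 \left(-1\right) + j\right) = -2 + \left(-9 + j\right) = -11 + j$)
$\frac{1}{39888 + a{\left(\frac{\left(\left(25 - 18\right) - 19\right) + 22}{145 - 15} \right)}} = \frac{1}{39888 - \left(11 - \frac{\left(\left(25 - 18\right) - 19\right) + 22}{145 - 15}\right)} = \frac{1}{39888 - \left(11 - \frac{\left(7 - 19\right) + 22}{130}\right)} = \frac{1}{39888 - \left(11 - \left(-12 + 22\right) \frac{1}{130}\right)} = \frac{1}{39888 + \left(-11 + 10 \cdot \frac{1}{130}\right)} = \frac{1}{39888 + \left(-11 + \frac{1}{13}\right)} = \frac{1}{39888 - \frac{142}{13}} = \frac{1}{\frac{518402}{13}} = \frac{13}{518402}$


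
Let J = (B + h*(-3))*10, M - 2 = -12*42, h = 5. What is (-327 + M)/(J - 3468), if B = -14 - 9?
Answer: 829/3848 ≈ 0.21544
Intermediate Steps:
B = -23
M = -502 (M = 2 - 12*42 = 2 - 504 = -502)
J = -380 (J = (-23 + 5*(-3))*10 = (-23 - 15)*10 = -38*10 = -380)
(-327 + M)/(J - 3468) = (-327 - 502)/(-380 - 3468) = -829/(-3848) = -829*(-1/3848) = 829/3848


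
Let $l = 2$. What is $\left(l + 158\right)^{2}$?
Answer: $25600$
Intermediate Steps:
$\left(l + 158\right)^{2} = \left(2 + 158\right)^{2} = 160^{2} = 25600$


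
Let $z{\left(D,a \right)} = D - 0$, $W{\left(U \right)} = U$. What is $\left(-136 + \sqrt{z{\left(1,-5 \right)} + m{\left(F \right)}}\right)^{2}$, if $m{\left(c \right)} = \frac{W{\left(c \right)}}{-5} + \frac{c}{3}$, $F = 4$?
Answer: $\frac{\left(2040 - \sqrt{345}\right)^{2}}{225} \approx 18161.0$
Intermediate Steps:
$z{\left(D,a \right)} = D$ ($z{\left(D,a \right)} = D + 0 = D$)
$m{\left(c \right)} = \frac{2 c}{15}$ ($m{\left(c \right)} = \frac{c}{-5} + \frac{c}{3} = c \left(- \frac{1}{5}\right) + c \frac{1}{3} = - \frac{c}{5} + \frac{c}{3} = \frac{2 c}{15}$)
$\left(-136 + \sqrt{z{\left(1,-5 \right)} + m{\left(F \right)}}\right)^{2} = \left(-136 + \sqrt{1 + \frac{2}{15} \cdot 4}\right)^{2} = \left(-136 + \sqrt{1 + \frac{8}{15}}\right)^{2} = \left(-136 + \sqrt{\frac{23}{15}}\right)^{2} = \left(-136 + \frac{\sqrt{345}}{15}\right)^{2}$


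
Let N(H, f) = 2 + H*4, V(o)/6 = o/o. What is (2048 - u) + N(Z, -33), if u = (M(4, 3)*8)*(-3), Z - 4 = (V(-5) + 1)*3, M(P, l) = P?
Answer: 2246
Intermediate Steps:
V(o) = 6 (V(o) = 6*(o/o) = 6*1 = 6)
Z = 25 (Z = 4 + (6 + 1)*3 = 4 + 7*3 = 4 + 21 = 25)
u = -96 (u = (4*8)*(-3) = 32*(-3) = -96)
N(H, f) = 2 + 4*H
(2048 - u) + N(Z, -33) = (2048 - 1*(-96)) + (2 + 4*25) = (2048 + 96) + (2 + 100) = 2144 + 102 = 2246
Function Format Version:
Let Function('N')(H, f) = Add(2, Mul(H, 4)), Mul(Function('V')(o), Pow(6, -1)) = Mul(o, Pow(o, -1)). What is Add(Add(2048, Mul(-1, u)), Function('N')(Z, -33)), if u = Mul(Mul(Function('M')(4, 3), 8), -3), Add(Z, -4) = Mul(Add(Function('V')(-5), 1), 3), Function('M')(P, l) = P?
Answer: 2246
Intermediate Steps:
Function('V')(o) = 6 (Function('V')(o) = Mul(6, Mul(o, Pow(o, -1))) = Mul(6, 1) = 6)
Z = 25 (Z = Add(4, Mul(Add(6, 1), 3)) = Add(4, Mul(7, 3)) = Add(4, 21) = 25)
u = -96 (u = Mul(Mul(4, 8), -3) = Mul(32, -3) = -96)
Function('N')(H, f) = Add(2, Mul(4, H))
Add(Add(2048, Mul(-1, u)), Function('N')(Z, -33)) = Add(Add(2048, Mul(-1, -96)), Add(2, Mul(4, 25))) = Add(Add(2048, 96), Add(2, 100)) = Add(2144, 102) = 2246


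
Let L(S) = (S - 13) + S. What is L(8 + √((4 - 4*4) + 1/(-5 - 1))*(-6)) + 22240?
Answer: 22243 - 2*I*√438 ≈ 22243.0 - 41.857*I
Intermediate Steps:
L(S) = -13 + 2*S (L(S) = (-13 + S) + S = -13 + 2*S)
L(8 + √((4 - 4*4) + 1/(-5 - 1))*(-6)) + 22240 = (-13 + 2*(8 + √((4 - 4*4) + 1/(-5 - 1))*(-6))) + 22240 = (-13 + 2*(8 + √((4 - 16) + 1/(-6))*(-6))) + 22240 = (-13 + 2*(8 + √(-12 - ⅙)*(-6))) + 22240 = (-13 + 2*(8 + √(-73/6)*(-6))) + 22240 = (-13 + 2*(8 + (I*√438/6)*(-6))) + 22240 = (-13 + 2*(8 - I*√438)) + 22240 = (-13 + (16 - 2*I*√438)) + 22240 = (3 - 2*I*√438) + 22240 = 22243 - 2*I*√438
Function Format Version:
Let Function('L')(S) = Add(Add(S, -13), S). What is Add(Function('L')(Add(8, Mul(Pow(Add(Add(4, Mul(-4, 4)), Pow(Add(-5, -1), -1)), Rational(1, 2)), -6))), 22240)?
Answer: Add(22243, Mul(-2, I, Pow(438, Rational(1, 2)))) ≈ Add(22243., Mul(-41.857, I))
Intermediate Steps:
Function('L')(S) = Add(-13, Mul(2, S)) (Function('L')(S) = Add(Add(-13, S), S) = Add(-13, Mul(2, S)))
Add(Function('L')(Add(8, Mul(Pow(Add(Add(4, Mul(-4, 4)), Pow(Add(-5, -1), -1)), Rational(1, 2)), -6))), 22240) = Add(Add(-13, Mul(2, Add(8, Mul(Pow(Add(Add(4, Mul(-4, 4)), Pow(Add(-5, -1), -1)), Rational(1, 2)), -6)))), 22240) = Add(Add(-13, Mul(2, Add(8, Mul(Pow(Add(Add(4, -16), Pow(-6, -1)), Rational(1, 2)), -6)))), 22240) = Add(Add(-13, Mul(2, Add(8, Mul(Pow(Add(-12, Rational(-1, 6)), Rational(1, 2)), -6)))), 22240) = Add(Add(-13, Mul(2, Add(8, Mul(Pow(Rational(-73, 6), Rational(1, 2)), -6)))), 22240) = Add(Add(-13, Mul(2, Add(8, Mul(Mul(Rational(1, 6), I, Pow(438, Rational(1, 2))), -6)))), 22240) = Add(Add(-13, Mul(2, Add(8, Mul(-1, I, Pow(438, Rational(1, 2)))))), 22240) = Add(Add(-13, Add(16, Mul(-2, I, Pow(438, Rational(1, 2))))), 22240) = Add(Add(3, Mul(-2, I, Pow(438, Rational(1, 2)))), 22240) = Add(22243, Mul(-2, I, Pow(438, Rational(1, 2))))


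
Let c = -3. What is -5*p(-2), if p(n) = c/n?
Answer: -15/2 ≈ -7.5000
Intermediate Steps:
p(n) = -3/n
-5*p(-2) = -(-15)/(-2) = -(-15)*(-1)/2 = -5*3/2 = -15/2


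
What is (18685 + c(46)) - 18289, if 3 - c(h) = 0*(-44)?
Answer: 399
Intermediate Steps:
c(h) = 3 (c(h) = 3 - 0*(-44) = 3 - 1*0 = 3 + 0 = 3)
(18685 + c(46)) - 18289 = (18685 + 3) - 18289 = 18688 - 18289 = 399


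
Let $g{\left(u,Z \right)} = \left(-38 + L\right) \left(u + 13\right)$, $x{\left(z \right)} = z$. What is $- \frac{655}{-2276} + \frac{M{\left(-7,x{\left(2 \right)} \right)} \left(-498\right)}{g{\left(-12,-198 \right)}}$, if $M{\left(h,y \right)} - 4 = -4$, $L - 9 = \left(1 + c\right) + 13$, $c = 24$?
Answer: $\frac{655}{2276} \approx 0.28779$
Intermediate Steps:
$L = 47$ ($L = 9 + \left(\left(1 + 24\right) + 13\right) = 9 + \left(25 + 13\right) = 9 + 38 = 47$)
$M{\left(h,y \right)} = 0$ ($M{\left(h,y \right)} = 4 - 4 = 0$)
$g{\left(u,Z \right)} = 117 + 9 u$ ($g{\left(u,Z \right)} = \left(-38 + 47\right) \left(u + 13\right) = 9 \left(13 + u\right) = 117 + 9 u$)
$- \frac{655}{-2276} + \frac{M{\left(-7,x{\left(2 \right)} \right)} \left(-498\right)}{g{\left(-12,-198 \right)}} = - \frac{655}{-2276} + \frac{0 \left(-498\right)}{117 + 9 \left(-12\right)} = \left(-655\right) \left(- \frac{1}{2276}\right) + \frac{0}{117 - 108} = \frac{655}{2276} + \frac{0}{9} = \frac{655}{2276} + 0 \cdot \frac{1}{9} = \frac{655}{2276} + 0 = \frac{655}{2276}$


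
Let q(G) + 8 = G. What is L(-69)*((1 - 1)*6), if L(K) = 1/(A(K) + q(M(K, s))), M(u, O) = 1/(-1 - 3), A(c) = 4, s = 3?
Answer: 0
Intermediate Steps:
M(u, O) = -1/4 (M(u, O) = 1/(-4) = -1/4)
q(G) = -8 + G
L(K) = -4/17 (L(K) = 1/(4 + (-8 - 1/4)) = 1/(4 - 33/4) = 1/(-17/4) = -4/17)
L(-69)*((1 - 1)*6) = -4*(1 - 1)*6/17 = -0*6 = -4/17*0 = 0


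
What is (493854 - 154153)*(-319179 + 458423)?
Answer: 47301326044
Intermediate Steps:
(493854 - 154153)*(-319179 + 458423) = 339701*139244 = 47301326044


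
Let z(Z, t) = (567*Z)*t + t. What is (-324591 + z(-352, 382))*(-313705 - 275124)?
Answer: 45083867267213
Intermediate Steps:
z(Z, t) = t + 567*Z*t (z(Z, t) = 567*Z*t + t = t + 567*Z*t)
(-324591 + z(-352, 382))*(-313705 - 275124) = (-324591 + 382*(1 + 567*(-352)))*(-313705 - 275124) = (-324591 + 382*(1 - 199584))*(-588829) = (-324591 + 382*(-199583))*(-588829) = (-324591 - 76240706)*(-588829) = -76565297*(-588829) = 45083867267213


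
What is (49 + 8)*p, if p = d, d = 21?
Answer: 1197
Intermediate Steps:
p = 21
(49 + 8)*p = (49 + 8)*21 = 57*21 = 1197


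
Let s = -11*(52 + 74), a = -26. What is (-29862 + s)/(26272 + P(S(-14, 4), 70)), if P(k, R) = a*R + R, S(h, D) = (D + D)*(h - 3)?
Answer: -5208/4087 ≈ -1.2743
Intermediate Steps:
S(h, D) = 2*D*(-3 + h) (S(h, D) = (2*D)*(-3 + h) = 2*D*(-3 + h))
s = -1386 (s = -11*126 = -1386)
P(k, R) = -25*R (P(k, R) = -26*R + R = -25*R)
(-29862 + s)/(26272 + P(S(-14, 4), 70)) = (-29862 - 1386)/(26272 - 25*70) = -31248/(26272 - 1750) = -31248/24522 = -31248*1/24522 = -5208/4087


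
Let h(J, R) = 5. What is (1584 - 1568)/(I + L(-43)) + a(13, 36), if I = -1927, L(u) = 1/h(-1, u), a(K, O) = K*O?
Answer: 2254316/4817 ≈ 467.99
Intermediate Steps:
L(u) = 1/5
(1584 - 1568)/(I + L(-43)) + a(13, 36) = (1584 - 1568)/(-1927 + 1/5) + 13*36 = 16/(-9634/5) + 468 = 16*(-5/9634) + 468 = -40/4817 + 468 = 2254316/4817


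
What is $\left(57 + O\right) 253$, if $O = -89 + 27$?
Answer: $-1265$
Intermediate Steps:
$O = -62$
$\left(57 + O\right) 253 = \left(57 - 62\right) 253 = \left(-5\right) 253 = -1265$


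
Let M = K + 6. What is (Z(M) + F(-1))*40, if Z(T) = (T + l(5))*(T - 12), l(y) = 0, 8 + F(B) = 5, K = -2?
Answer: -1400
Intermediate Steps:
F(B) = -3 (F(B) = -8 + 5 = -3)
M = 4 (M = -2 + 6 = 4)
Z(T) = T*(-12 + T) (Z(T) = (T + 0)*(T - 12) = T*(-12 + T))
(Z(M) + F(-1))*40 = (4*(-12 + 4) - 3)*40 = (4*(-8) - 3)*40 = (-32 - 3)*40 = -35*40 = -1400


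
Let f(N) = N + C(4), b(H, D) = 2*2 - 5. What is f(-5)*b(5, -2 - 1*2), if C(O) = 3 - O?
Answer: 6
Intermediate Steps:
b(H, D) = -1 (b(H, D) = 4 - 5 = -1)
f(N) = -1 + N (f(N) = N + (3 - 1*4) = N + (3 - 4) = N - 1 = -1 + N)
f(-5)*b(5, -2 - 1*2) = (-1 - 5)*(-1) = -6*(-1) = 6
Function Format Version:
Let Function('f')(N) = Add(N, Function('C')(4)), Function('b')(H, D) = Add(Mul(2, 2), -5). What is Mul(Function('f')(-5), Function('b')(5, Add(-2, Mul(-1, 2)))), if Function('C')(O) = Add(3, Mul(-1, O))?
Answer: 6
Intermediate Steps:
Function('b')(H, D) = -1 (Function('b')(H, D) = Add(4, -5) = -1)
Function('f')(N) = Add(-1, N) (Function('f')(N) = Add(N, Add(3, Mul(-1, 4))) = Add(N, Add(3, -4)) = Add(N, -1) = Add(-1, N))
Mul(Function('f')(-5), Function('b')(5, Add(-2, Mul(-1, 2)))) = Mul(Add(-1, -5), -1) = Mul(-6, -1) = 6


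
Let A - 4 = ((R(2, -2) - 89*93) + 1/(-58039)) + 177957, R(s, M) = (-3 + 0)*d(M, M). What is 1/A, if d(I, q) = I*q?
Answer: 58039/9847593207 ≈ 5.8937e-6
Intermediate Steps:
R(s, M) = -3*M² (R(s, M) = (-3 + 0)*(M*M) = -3*M²)
A = 9847593207/58039 (A = 4 + (((-3*(-2)² - 89*93) + 1/(-58039)) + 177957) = 4 + (((-3*4 - 8277) - 1/58039) + 177957) = 4 + (((-12 - 8277) - 1/58039) + 177957) = 4 + ((-8289 - 1/58039) + 177957) = 4 + (-481085272/58039 + 177957) = 4 + 9847361051/58039 = 9847593207/58039 ≈ 1.6967e+5)
1/A = 1/(9847593207/58039) = 58039/9847593207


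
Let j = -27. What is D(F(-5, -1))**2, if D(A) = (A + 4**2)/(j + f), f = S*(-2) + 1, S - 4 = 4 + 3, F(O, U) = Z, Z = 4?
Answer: 25/144 ≈ 0.17361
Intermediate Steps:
F(O, U) = 4
S = 11 (S = 4 + (4 + 3) = 4 + 7 = 11)
f = -21 (f = 11*(-2) + 1 = -22 + 1 = -21)
D(A) = -1/3 - A/48 (D(A) = (A + 4**2)/(-27 - 21) = (A + 16)/(-48) = (16 + A)*(-1/48) = -1/3 - A/48)
D(F(-5, -1))**2 = (-1/3 - 1/48*4)**2 = (-1/3 - 1/12)**2 = (-5/12)**2 = 25/144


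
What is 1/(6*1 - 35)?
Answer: -1/29 ≈ -0.034483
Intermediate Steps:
1/(6*1 - 35) = 1/(6 - 35) = 1/(-29) = -1/29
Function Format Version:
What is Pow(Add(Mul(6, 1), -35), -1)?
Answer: Rational(-1, 29) ≈ -0.034483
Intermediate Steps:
Pow(Add(Mul(6, 1), -35), -1) = Pow(Add(6, -35), -1) = Pow(-29, -1) = Rational(-1, 29)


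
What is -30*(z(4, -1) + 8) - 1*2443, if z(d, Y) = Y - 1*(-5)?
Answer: -2803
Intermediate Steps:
z(d, Y) = 5 + Y (z(d, Y) = Y + 5 = 5 + Y)
-30*(z(4, -1) + 8) - 1*2443 = -30*((5 - 1) + 8) - 1*2443 = -30*(4 + 8) - 2443 = -30*12 - 2443 = -360 - 2443 = -2803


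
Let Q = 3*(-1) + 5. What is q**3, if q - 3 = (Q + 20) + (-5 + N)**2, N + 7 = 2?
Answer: 1953125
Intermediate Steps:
N = -5 (N = -7 + 2 = -5)
Q = 2 (Q = -3 + 5 = 2)
q = 125 (q = 3 + ((2 + 20) + (-5 - 5)**2) = 3 + (22 + (-10)**2) = 3 + (22 + 100) = 3 + 122 = 125)
q**3 = 125**3 = 1953125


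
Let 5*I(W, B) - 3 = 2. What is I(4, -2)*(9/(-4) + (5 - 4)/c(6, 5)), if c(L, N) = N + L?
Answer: -95/44 ≈ -2.1591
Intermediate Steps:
I(W, B) = 1 (I(W, B) = ⅗ + (⅕)*2 = ⅗ + ⅖ = 1)
c(L, N) = L + N
I(4, -2)*(9/(-4) + (5 - 4)/c(6, 5)) = 1*(9/(-4) + (5 - 4)/(6 + 5)) = 1*(9*(-¼) + 1/11) = 1*(-9/4 + 1*(1/11)) = 1*(-9/4 + 1/11) = 1*(-95/44) = -95/44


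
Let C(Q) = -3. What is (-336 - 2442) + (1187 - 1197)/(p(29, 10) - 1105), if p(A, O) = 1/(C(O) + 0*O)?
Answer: -4605909/1658 ≈ -2778.0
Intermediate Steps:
p(A, O) = -1/3 (p(A, O) = 1/(-3 + 0*O) = 1/(-3 + 0) = 1/(-3) = -1/3)
(-336 - 2442) + (1187 - 1197)/(p(29, 10) - 1105) = (-336 - 2442) + (1187 - 1197)/(-1/3 - 1105) = -2778 - 10/(-3316/3) = -2778 - 10*(-3/3316) = -2778 + 15/1658 = -4605909/1658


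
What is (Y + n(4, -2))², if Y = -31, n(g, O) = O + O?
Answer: 1225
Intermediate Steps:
n(g, O) = 2*O
(Y + n(4, -2))² = (-31 + 2*(-2))² = (-31 - 4)² = (-35)² = 1225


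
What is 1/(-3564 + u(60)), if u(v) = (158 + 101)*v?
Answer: 1/11976 ≈ 8.3500e-5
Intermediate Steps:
u(v) = 259*v
1/(-3564 + u(60)) = 1/(-3564 + 259*60) = 1/(-3564 + 15540) = 1/11976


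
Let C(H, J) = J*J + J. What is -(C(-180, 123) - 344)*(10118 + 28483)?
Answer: -575463708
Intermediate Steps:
C(H, J) = J + J² (C(H, J) = J² + J = J + J²)
-(C(-180, 123) - 344)*(10118 + 28483) = -(123*(1 + 123) - 344)*(10118 + 28483) = -(123*124 - 344)*38601 = -(15252 - 344)*38601 = -14908*38601 = -1*575463708 = -575463708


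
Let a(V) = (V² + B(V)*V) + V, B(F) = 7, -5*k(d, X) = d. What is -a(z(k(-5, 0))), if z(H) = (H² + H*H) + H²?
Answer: -33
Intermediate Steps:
k(d, X) = -d/5
z(H) = 3*H² (z(H) = (H² + H²) + H² = 2*H² + H² = 3*H²)
a(V) = V² + 8*V (a(V) = (V² + 7*V) + V = V² + 8*V)
-a(z(k(-5, 0))) = -3*(-⅕*(-5))²*(8 + 3*(-⅕*(-5))²) = -3*1²*(8 + 3*1²) = -3*1*(8 + 3*1) = -3*(8 + 3) = -3*11 = -1*33 = -33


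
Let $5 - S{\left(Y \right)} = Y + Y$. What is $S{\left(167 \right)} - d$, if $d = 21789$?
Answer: $-22118$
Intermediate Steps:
$S{\left(Y \right)} = 5 - 2 Y$ ($S{\left(Y \right)} = 5 - \left(Y + Y\right) = 5 - 2 Y$)
$S{\left(167 \right)} - d = \left(5 - 334\right) - 21789 = -329 - 21789 = -22118$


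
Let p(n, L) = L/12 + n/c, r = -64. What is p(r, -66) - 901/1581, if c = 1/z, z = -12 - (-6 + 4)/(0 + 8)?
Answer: 138743/186 ≈ 745.93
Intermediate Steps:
z = -47/4 (z = -12 - (-2)/8 = -12 - 1*(-1/4) = -12 + 1/4 = -47/4 ≈ -11.750)
c = -4/47 (c = 1/(-47/4) = -4/47 ≈ -0.085106)
p(n, L) = -47*n/4 + L/12 (p(n, L) = L/12 + n/(-4/47) = L*(1/12) + n*(-47/4) = L/12 - 47*n/4 = -47*n/4 + L/12)
p(r, -66) - 901/1581 = (-47/4*(-64) + (1/12)*(-66)) - 901/1581 = (752 - 11/2) - 901*1/1581 = 1493/2 - 53/93 = 138743/186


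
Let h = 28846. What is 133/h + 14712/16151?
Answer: 426530435/465891746 ≈ 0.91551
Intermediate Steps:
133/h + 14712/16151 = 133/28846 + 14712/16151 = 426530435/465891746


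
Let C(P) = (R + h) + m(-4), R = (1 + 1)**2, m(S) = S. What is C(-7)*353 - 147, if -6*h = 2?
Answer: -794/3 ≈ -264.67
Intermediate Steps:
h = -1/3 (h = -1/6*2 = -1/3 ≈ -0.33333)
R = 4 (R = 2**2 = 4)
C(P) = -1/3 (C(P) = (4 - 1/3) - 4 = 11/3 - 4 = -1/3)
C(-7)*353 - 147 = -1/3*353 - 147 = -353/3 - 147 = -794/3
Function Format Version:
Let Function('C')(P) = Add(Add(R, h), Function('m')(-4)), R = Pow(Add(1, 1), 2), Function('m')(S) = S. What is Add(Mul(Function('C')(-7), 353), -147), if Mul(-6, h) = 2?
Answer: Rational(-794, 3) ≈ -264.67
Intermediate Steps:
h = Rational(-1, 3) (h = Mul(Rational(-1, 6), 2) = Rational(-1, 3) ≈ -0.33333)
R = 4 (R = Pow(2, 2) = 4)
Function('C')(P) = Rational(-1, 3) (Function('C')(P) = Add(Add(4, Rational(-1, 3)), -4) = Add(Rational(11, 3), -4) = Rational(-1, 3))
Add(Mul(Function('C')(-7), 353), -147) = Add(Mul(Rational(-1, 3), 353), -147) = Add(Rational(-353, 3), -147) = Rational(-794, 3)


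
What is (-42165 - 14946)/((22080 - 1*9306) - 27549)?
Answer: 19037/4925 ≈ 3.8654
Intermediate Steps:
(-42165 - 14946)/((22080 - 1*9306) - 27549) = -57111/((22080 - 9306) - 27549) = -57111/(12774 - 27549) = -57111/(-14775) = -57111*(-1/14775) = 19037/4925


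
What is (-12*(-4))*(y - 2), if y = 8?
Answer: 288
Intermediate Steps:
(-12*(-4))*(y - 2) = (-12*(-4))*(8 - 2) = 48*6 = 288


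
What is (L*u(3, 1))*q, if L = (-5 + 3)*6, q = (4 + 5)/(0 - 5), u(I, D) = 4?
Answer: 432/5 ≈ 86.400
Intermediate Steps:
q = -9/5 (q = 9/(-5) = 9*(-⅕) = -9/5 ≈ -1.8000)
L = -12 (L = -2*6 = -12)
(L*u(3, 1))*q = -12*4*(-9/5) = -48*(-9/5) = 432/5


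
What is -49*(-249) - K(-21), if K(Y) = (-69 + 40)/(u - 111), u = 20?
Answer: 1110262/91 ≈ 12201.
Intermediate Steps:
K(Y) = 29/91 (K(Y) = (-69 + 40)/(20 - 111) = -29/(-91) = -29*(-1/91) = 29/91)
-49*(-249) - K(-21) = -49*(-249) - 1*29/91 = 12201 - 29/91 = 1110262/91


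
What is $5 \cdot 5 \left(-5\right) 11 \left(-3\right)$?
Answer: $4125$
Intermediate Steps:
$5 \cdot 5 \left(-5\right) 11 \left(-3\right) = 25 \left(-5\right) 11 \left(-3\right) = \left(-125\right) 11 \left(-3\right) = \left(-1375\right) \left(-3\right) = 4125$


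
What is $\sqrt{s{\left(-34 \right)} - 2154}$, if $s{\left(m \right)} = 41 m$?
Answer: $2 i \sqrt{887} \approx 59.565 i$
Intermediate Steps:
$\sqrt{s{\left(-34 \right)} - 2154} = \sqrt{41 \left(-34\right) - 2154} = \sqrt{-1394 - 2154} = \sqrt{-3548} = 2 i \sqrt{887}$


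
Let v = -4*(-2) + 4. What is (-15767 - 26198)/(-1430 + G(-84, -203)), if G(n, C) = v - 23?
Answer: 3815/131 ≈ 29.122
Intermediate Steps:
v = 12 (v = 8 + 4 = 12)
G(n, C) = -11 (G(n, C) = 12 - 23 = -11)
(-15767 - 26198)/(-1430 + G(-84, -203)) = (-15767 - 26198)/(-1430 - 11) = -41965/(-1441) = -41965*(-1/1441) = 3815/131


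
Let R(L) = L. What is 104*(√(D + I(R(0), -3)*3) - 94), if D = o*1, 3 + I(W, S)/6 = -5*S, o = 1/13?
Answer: -9776 + 424*√13 ≈ -8247.3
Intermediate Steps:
o = 1/13 ≈ 0.076923
I(W, S) = -18 - 30*S (I(W, S) = -18 + 6*(-5*S) = -18 - 30*S)
D = 1/13 (D = (1/13)*1 = 1/13 ≈ 0.076923)
104*(√(D + I(R(0), -3)*3) - 94) = 104*(√(1/13 + (-18 - 30*(-3))*3) - 94) = 104*(√(1/13 + (-18 + 90)*3) - 94) = 104*(√(1/13 + 72*3) - 94) = 104*(√(1/13 + 216) - 94) = 104*(√(2809/13) - 94) = 104*(53*√13/13 - 94) = 104*(-94 + 53*√13/13) = -9776 + 424*√13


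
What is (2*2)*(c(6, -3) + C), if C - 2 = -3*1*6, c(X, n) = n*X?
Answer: -136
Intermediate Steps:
c(X, n) = X*n
C = -16 (C = 2 - 3*1*6 = 2 - 3*6 = 2 - 18 = -16)
(2*2)*(c(6, -3) + C) = (2*2)*(6*(-3) - 16) = 4*(-18 - 16) = 4*(-34) = -136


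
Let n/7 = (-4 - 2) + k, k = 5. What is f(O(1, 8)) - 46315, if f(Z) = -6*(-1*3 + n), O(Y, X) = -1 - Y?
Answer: -46255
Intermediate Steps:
n = -7 (n = 7*((-4 - 2) + 5) = 7*(-6 + 5) = 7*(-1) = -7)
f(Z) = 60 (f(Z) = -6*(-1*3 - 7) = -6*(-3 - 7) = -6*(-10) = 60)
f(O(1, 8)) - 46315 = 60 - 46315 = -46255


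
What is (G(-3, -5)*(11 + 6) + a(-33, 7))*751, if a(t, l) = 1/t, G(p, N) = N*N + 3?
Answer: 11795957/33 ≈ 3.5745e+5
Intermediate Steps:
G(p, N) = 3 + N² (G(p, N) = N² + 3 = 3 + N²)
(G(-3, -5)*(11 + 6) + a(-33, 7))*751 = ((3 + (-5)²)*(11 + 6) + 1/(-33))*751 = ((3 + 25)*17 - 1/33)*751 = (28*17 - 1/33)*751 = (476 - 1/33)*751 = (15707/33)*751 = 11795957/33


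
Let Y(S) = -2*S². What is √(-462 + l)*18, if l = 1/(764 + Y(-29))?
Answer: I*√43259934/17 ≈ 386.9*I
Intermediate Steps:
l = -1/918 (l = 1/(764 - 2*(-29)²) = 1/(764 - 2*841) = 1/(764 - 1682) = 1/(-918) = -1/918 ≈ -0.0010893)
√(-462 + l)*18 = √(-462 - 1/918)*18 = √(-424117/918)*18 = (I*√43259934/306)*18 = I*√43259934/17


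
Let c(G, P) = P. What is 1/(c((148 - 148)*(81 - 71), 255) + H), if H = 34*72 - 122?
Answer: 1/2581 ≈ 0.00038745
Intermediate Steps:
H = 2326 (H = 2448 - 122 = 2326)
1/(c((148 - 148)*(81 - 71), 255) + H) = 1/(255 + 2326) = 1/2581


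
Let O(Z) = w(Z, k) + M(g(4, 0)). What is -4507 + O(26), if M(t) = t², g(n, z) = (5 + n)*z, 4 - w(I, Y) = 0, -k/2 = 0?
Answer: -4503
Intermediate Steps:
k = 0 (k = -2*0 = 0)
w(I, Y) = 4 (w(I, Y) = 4 - 1*0 = 4 + 0 = 4)
g(n, z) = z*(5 + n)
O(Z) = 4 (O(Z) = 4 + (0*(5 + 4))² = 4 + (0*9)² = 4 + 0² = 4 + 0 = 4)
-4507 + O(26) = -4507 + 4 = -4503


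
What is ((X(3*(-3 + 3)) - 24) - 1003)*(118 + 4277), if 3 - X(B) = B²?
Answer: -4500480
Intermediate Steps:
X(B) = 3 - B²
((X(3*(-3 + 3)) - 24) - 1003)*(118 + 4277) = (((3 - (3*(-3 + 3))²) - 24) - 1003)*(118 + 4277) = (((3 - (3*0)²) - 24) - 1003)*4395 = (((3 - 1*0²) - 24) - 1003)*4395 = (((3 - 1*0) - 24) - 1003)*4395 = (((3 + 0) - 24) - 1003)*4395 = ((3 - 24) - 1003)*4395 = (-21 - 1003)*4395 = -1024*4395 = -4500480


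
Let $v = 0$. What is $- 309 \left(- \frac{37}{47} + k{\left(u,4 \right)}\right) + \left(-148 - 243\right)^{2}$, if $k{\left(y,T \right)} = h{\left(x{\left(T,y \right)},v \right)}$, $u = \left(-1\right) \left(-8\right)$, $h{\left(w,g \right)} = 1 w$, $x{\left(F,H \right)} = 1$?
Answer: $\frac{7182317}{47} \approx 1.5282 \cdot 10^{5}$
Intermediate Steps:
$h{\left(w,g \right)} = w$
$u = 8$
$k{\left(y,T \right)} = 1$
$- 309 \left(- \frac{37}{47} + k{\left(u,4 \right)}\right) + \left(-148 - 243\right)^{2} = - 309 \left(- \frac{37}{47} + 1\right) + \left(-148 - 243\right)^{2} = - 309 \left(\left(-37\right) \frac{1}{47} + 1\right) + \left(-391\right)^{2} = - 309 \left(- \frac{37}{47} + 1\right) + 152881 = \left(-309\right) \frac{10}{47} + 152881 = - \frac{3090}{47} + 152881 = \frac{7182317}{47}$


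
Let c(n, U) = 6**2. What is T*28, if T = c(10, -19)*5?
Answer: 5040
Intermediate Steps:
c(n, U) = 36
T = 180 (T = 36*5 = 180)
T*28 = 180*28 = 5040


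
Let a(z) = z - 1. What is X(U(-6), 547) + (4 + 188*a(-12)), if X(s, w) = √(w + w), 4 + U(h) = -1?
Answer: -2440 + √1094 ≈ -2406.9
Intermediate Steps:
a(z) = -1 + z
U(h) = -5 (U(h) = -4 - 1 = -5)
X(s, w) = √2*√w (X(s, w) = √(2*w) = √2*√w)
X(U(-6), 547) + (4 + 188*a(-12)) = √2*√547 + (4 + 188*(-1 - 12)) = √1094 + (4 + 188*(-13)) = √1094 + (4 - 2444) = √1094 - 2440 = -2440 + √1094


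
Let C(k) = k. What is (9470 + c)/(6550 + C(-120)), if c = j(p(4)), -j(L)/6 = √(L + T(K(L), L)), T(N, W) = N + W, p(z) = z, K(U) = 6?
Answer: 947/643 - 3*√14/3215 ≈ 1.4693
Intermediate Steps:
j(L) = -6*√(6 + 2*L) (j(L) = -6*√(L + (6 + L)) = -6*√(6 + 2*L))
c = -6*√14 (c = -6*√(6 + 2*4) = -6*√(6 + 8) = -6*√14 ≈ -22.450)
(9470 + c)/(6550 + C(-120)) = (9470 - 6*√14)/(6550 - 120) = (9470 - 6*√14)/6430 = (9470 - 6*√14)*(1/6430) = 947/643 - 3*√14/3215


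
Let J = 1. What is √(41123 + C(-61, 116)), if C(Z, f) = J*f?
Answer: √41239 ≈ 203.07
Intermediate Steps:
C(Z, f) = f (C(Z, f) = 1*f = f)
√(41123 + C(-61, 116)) = √(41123 + 116) = √41239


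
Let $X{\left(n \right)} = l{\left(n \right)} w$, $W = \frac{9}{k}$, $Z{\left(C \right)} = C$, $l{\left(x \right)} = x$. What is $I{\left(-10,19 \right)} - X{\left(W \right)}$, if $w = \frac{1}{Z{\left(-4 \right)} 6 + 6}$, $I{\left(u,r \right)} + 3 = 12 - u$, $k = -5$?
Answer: $\frac{189}{10} \approx 18.9$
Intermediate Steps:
$W = - \frac{9}{5}$ ($W = \frac{9}{-5} = 9 \left(- \frac{1}{5}\right) = - \frac{9}{5} \approx -1.8$)
$I{\left(u,r \right)} = 9 - u$ ($I{\left(u,r \right)} = -3 - \left(-12 + u\right) = 9 - u$)
$w = - \frac{1}{18}$ ($w = \frac{1}{\left(-4\right) 6 + 6} = \frac{1}{-24 + 6} = \frac{1}{-18} = - \frac{1}{18} \approx -0.055556$)
$X{\left(n \right)} = - \frac{n}{18}$ ($X{\left(n \right)} = n \left(- \frac{1}{18}\right) = - \frac{n}{18}$)
$I{\left(-10,19 \right)} - X{\left(W \right)} = \left(9 - -10\right) - \left(- \frac{1}{18}\right) \left(- \frac{9}{5}\right) = \left(9 + 10\right) - \frac{1}{10} = 19 - \frac{1}{10} = \frac{189}{10}$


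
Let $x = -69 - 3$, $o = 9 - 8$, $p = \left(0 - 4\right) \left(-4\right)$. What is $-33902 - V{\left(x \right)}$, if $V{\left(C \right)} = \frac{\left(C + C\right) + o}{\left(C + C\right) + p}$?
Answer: $- \frac{4339599}{128} \approx -33903.0$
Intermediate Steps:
$p = 16$ ($p = \left(-4\right) \left(-4\right) = 16$)
$o = 1$ ($o = 9 - 8 = 1$)
$x = -72$
$V{\left(C \right)} = \frac{1 + 2 C}{16 + 2 C}$ ($V{\left(C \right)} = \frac{\left(C + C\right) + 1}{\left(C + C\right) + 16} = \frac{2 C + 1}{2 C + 16} = \frac{1 + 2 C}{16 + 2 C}$)
$-33902 - V{\left(x \right)} = -33902 - \frac{\frac{1}{2} - 72}{8 - 72} = -33902 - \frac{1}{-64} \left(- \frac{143}{2}\right) = -33902 - \left(- \frac{1}{64}\right) \left(- \frac{143}{2}\right) = -33902 - \frac{143}{128} = - \frac{4339599}{128}$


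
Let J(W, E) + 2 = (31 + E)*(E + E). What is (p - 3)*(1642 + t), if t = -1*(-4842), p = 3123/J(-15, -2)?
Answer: -11272434/59 ≈ -1.9106e+5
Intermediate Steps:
J(W, E) = -2 + 2*E*(31 + E) (J(W, E) = -2 + (31 + E)*(E + E) = -2 + (31 + E)*(2*E) = -2 + 2*E*(31 + E))
p = -3123/118 (p = 3123/(-2 + 2*(-2)² + 62*(-2)) = 3123/(-2 + 2*4 - 124) = 3123/(-2 + 8 - 124) = 3123/(-118) = 3123*(-1/118) = -3123/118 ≈ -26.466)
t = 4842
(p - 3)*(1642 + t) = (-3123/118 - 3)*(1642 + 4842) = -3477/118*6484 = -11272434/59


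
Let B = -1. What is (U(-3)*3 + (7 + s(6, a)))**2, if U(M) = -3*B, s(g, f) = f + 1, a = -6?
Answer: 121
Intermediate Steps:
s(g, f) = 1 + f
U(M) = 3 (U(M) = -3*(-1) = 3)
(U(-3)*3 + (7 + s(6, a)))**2 = (3*3 + (7 + (1 - 6)))**2 = (9 + (7 - 5))**2 = (9 + 2)**2 = 11**2 = 121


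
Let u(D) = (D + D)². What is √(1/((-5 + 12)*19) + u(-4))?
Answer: √1132229/133 ≈ 8.0005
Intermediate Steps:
u(D) = 4*D² (u(D) = (2*D)² = 4*D²)
√(1/((-5 + 12)*19) + u(-4)) = √(1/((-5 + 12)*19) + 4*(-4)²) = √(1/(7*19) + 4*16) = √(1/133 + 64) = √(8513/133) = √1132229/133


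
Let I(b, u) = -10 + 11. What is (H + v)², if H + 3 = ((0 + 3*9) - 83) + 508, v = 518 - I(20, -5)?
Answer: 933156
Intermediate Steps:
I(b, u) = 1
v = 517 (v = 518 - 1*1 = 518 - 1 = 517)
H = 449 (H = -3 + (((0 + 3*9) - 83) + 508) = -3 + (((0 + 27) - 83) + 508) = -3 + ((27 - 83) + 508) = -3 + (-56 + 508) = -3 + 452 = 449)
(H + v)² = (449 + 517)² = 966² = 933156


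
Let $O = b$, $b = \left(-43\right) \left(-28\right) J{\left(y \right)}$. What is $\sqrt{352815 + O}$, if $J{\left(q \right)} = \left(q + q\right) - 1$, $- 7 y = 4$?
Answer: $3 \sqrt{38915} \approx 591.81$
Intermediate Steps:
$y = - \frac{4}{7}$ ($y = \left(- \frac{1}{7}\right) 4 = - \frac{4}{7} \approx -0.57143$)
$J{\left(q \right)} = -1 + 2 q$ ($J{\left(q \right)} = 2 q - 1 = -1 + 2 q$)
$b = -2580$ ($b = \left(-43\right) \left(-28\right) \left(-1 + 2 \left(- \frac{4}{7}\right)\right) = 1204 \left(-1 - \frac{8}{7}\right) = 1204 \left(- \frac{15}{7}\right) = -2580$)
$O = -2580$
$\sqrt{352815 + O} = \sqrt{352815 - 2580} = \sqrt{350235} = 3 \sqrt{38915}$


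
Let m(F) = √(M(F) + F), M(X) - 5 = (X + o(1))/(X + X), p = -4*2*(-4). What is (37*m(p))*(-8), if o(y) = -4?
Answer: -74*√599 ≈ -1811.1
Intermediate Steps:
p = 32 (p = -8*(-4) = 32)
M(X) = 5 + (-4 + X)/(2*X) (M(X) = 5 + (X - 4)/(X + X) = 5 + (-4 + X)/((2*X)) = 5 + (-4 + X)*(1/(2*X)) = 5 + (-4 + X)/(2*X))
m(F) = √(11/2 + F - 2/F) (m(F) = √((11/2 - 2/F) + F) = √(11/2 + F - 2/F))
(37*m(p))*(-8) = (37*(√(22 - 8/32 + 4*32)/2))*(-8) = (37*(√(22 - 8*1/32 + 128)/2))*(-8) = (37*(√(22 - ¼ + 128)/2))*(-8) = (37*(√(599/4)/2))*(-8) = (37*((√599/2)/2))*(-8) = (37*(√599/4))*(-8) = (37*√599/4)*(-8) = -74*√599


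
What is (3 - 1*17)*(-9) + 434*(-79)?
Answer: -34160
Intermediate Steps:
(3 - 1*17)*(-9) + 434*(-79) = (3 - 17)*(-9) - 34286 = -14*(-9) - 34286 = 126 - 34286 = -34160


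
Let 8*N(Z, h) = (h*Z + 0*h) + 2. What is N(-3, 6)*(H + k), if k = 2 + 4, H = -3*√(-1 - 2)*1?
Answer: -12 + 6*I*√3 ≈ -12.0 + 10.392*I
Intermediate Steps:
H = -3*I*√3 (H = -3*I*√3*1 = -3*I*√3 ≈ -5.1962*I)
N(Z, h) = ¼ + Z*h/8 (N(Z, h) = ((h*Z + 0*h) + 2)/8 = ((Z*h + 0) + 2)/8 = (Z*h + 2)/8 = (2 + Z*h)/8 = ¼ + Z*h/8)
k = 6
N(-3, 6)*(H + k) = (¼ + (⅛)*(-3)*6)*(-3*I*√3 + 6) = (¼ - 9/4)*(6 - 3*I*√3) = -2*(6 - 3*I*√3) = -12 + 6*I*√3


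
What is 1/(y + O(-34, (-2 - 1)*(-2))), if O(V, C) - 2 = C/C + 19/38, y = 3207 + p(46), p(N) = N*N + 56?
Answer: 2/10765 ≈ 0.00018579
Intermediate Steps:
p(N) = 56 + N² (p(N) = N² + 56 = 56 + N²)
y = 5379 (y = 3207 + (56 + 46²) = 3207 + (56 + 2116) = 3207 + 2172 = 5379)
O(V, C) = 7/2 (O(V, C) = 2 + (C/C + 19/38) = 2 + (1 + 19*(1/38)) = 2 + (1 + ½) = 2 + 3/2 = 7/2)
1/(y + O(-34, (-2 - 1)*(-2))) = 1/(5379 + 7/2) = 1/(10765/2) = 2/10765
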